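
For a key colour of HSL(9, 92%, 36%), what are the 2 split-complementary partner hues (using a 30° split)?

159° and 219°

Split-complementary hues sit 30° either side of the complement.
Complement of 9 deg: 9 + 180 = 189°
189 − 30 = 159°
189 + 30 = 219°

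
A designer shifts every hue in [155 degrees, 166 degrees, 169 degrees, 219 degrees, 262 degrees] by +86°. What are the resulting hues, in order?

155 + 86 = 241°
166 + 86 = 252°
169 + 86 = 255°
219 + 86 = 305°
262 + 86 = 348°

241°, 252°, 255°, 305°, 348°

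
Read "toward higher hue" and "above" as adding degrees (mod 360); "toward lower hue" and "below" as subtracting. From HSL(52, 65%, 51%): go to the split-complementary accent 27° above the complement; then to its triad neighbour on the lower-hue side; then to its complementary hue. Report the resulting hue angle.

split-comp 27° ↑ +207°: 52 + 207 = 259°
triadic ↓ −120°: 259 − 120 = 139°
complement +180°: 139 + 180 = 319°

319°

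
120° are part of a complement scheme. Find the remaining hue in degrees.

300°

The complement sits 180° across the wheel.
The full set through 120° is {120°, 300°}.
Given {120°}, the missing hue is 300°.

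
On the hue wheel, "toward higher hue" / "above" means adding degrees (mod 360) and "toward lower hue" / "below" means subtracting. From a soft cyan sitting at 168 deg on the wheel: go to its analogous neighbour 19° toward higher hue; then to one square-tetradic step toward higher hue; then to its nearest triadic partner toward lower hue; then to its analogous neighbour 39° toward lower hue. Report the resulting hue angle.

+19° (analog 19° ↑): 168 + 19 = 187°
+90° (square ↑): 187 + 90 = 277°
−120° (triadic ↓): 277 − 120 = 157°
−39° (analog 39° ↓): 157 − 39 = 118°

118°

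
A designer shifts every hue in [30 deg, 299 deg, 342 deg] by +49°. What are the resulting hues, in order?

79°, 348°, 31°

30 + 49 = 79°
299 + 49 = 348°
342 + 49 = 391 → 391 − 360 = 31°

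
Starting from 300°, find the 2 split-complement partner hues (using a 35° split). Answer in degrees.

85° and 155°

Split-complementary hues sit 35° either side of the complement.
Complement of 300°: 300 + 180 = 480 → 480 − 360 = 120°
120 − 35 = 85°
120 + 35 = 155°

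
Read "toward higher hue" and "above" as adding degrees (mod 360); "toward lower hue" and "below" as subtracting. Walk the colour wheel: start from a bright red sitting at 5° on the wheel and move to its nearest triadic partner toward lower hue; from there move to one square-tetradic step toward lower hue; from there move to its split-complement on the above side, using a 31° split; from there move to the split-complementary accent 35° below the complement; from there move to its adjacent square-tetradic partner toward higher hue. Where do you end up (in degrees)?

241°

triadic ↓ −120°: 5 − 120 = -115 → -115 + 360 = 245°
square ↓ −90°: 245 − 90 = 155°
split-comp 31° ↑ +211°: 155 + 211 = 366 → 366 − 360 = 6°
split-comp 35° ↓ +145°: 6 + 145 = 151°
square ↑ +90°: 151 + 90 = 241°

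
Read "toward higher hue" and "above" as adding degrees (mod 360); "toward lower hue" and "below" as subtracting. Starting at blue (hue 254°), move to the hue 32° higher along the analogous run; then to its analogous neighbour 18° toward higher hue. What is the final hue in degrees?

304°

254 + 32 = 286°   (analog 32° ↑)
286 + 18 = 304°   (analog 18° ↑)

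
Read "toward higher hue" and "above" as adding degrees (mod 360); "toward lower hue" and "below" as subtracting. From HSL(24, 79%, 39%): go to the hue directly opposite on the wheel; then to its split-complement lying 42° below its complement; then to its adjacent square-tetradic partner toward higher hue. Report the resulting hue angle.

72°

+180° (complement): 24 + 180 = 204°
+138° (split-comp 42° ↓): 204 + 138 = 342°
+90° (square ↑): 342 + 90 = 432 → 432 − 360 = 72°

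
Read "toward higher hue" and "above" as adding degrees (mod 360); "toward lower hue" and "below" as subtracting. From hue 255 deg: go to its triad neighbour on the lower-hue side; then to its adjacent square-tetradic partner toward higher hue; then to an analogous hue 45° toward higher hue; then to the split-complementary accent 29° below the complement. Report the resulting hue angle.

61°

255 − 120 = 135°   (triadic ↓)
135 + 90 = 225°   (square ↑)
225 + 45 = 270°   (analog 45° ↑)
270 + 151 = 421 → 421 − 360 = 61°   (split-comp 29° ↓)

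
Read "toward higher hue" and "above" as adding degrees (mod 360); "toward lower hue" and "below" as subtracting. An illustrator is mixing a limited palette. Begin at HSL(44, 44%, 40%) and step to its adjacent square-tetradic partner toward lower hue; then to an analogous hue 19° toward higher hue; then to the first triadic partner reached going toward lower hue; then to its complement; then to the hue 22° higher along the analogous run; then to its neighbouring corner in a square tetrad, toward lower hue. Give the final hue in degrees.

325°

−90° (square ↓): 44 − 90 = -46 → -46 + 360 = 314°
+19° (analog 19° ↑): 314 + 19 = 333°
−120° (triadic ↓): 333 − 120 = 213°
+180° (complement): 213 + 180 = 393 → 393 − 360 = 33°
+22° (analog 22° ↑): 33 + 22 = 55°
−90° (square ↓): 55 − 90 = -35 → -35 + 360 = 325°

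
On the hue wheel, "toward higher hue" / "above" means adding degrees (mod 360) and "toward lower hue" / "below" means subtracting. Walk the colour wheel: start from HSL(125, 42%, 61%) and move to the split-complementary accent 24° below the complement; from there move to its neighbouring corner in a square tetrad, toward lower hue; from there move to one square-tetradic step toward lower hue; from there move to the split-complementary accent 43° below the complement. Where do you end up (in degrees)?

238°

+156° (split-comp 24° ↓): 125 + 156 = 281°
−90° (square ↓): 281 − 90 = 191°
−90° (square ↓): 191 − 90 = 101°
+137° (split-comp 43° ↓): 101 + 137 = 238°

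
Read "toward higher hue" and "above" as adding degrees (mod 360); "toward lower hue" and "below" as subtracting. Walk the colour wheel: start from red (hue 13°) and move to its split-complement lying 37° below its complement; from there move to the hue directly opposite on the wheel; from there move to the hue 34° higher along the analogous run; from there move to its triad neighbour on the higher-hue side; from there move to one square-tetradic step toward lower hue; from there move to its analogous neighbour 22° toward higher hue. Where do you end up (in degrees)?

62°

13 + 143 = 156°   (split-comp 37° ↓)
156 + 180 = 336°   (complement)
336 + 34 = 370 → 370 − 360 = 10°   (analog 34° ↑)
10 + 120 = 130°   (triadic ↑)
130 − 90 = 40°   (square ↓)
40 + 22 = 62°   (analog 22° ↑)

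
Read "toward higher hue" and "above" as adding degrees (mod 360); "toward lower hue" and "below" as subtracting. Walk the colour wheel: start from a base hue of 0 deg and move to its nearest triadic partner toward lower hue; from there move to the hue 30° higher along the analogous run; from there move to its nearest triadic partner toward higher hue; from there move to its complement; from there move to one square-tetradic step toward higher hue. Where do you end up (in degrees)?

0 − 120 = -120 → -120 + 360 = 240°   (triadic ↓)
240 + 30 = 270°   (analog 30° ↑)
270 + 120 = 390 → 390 − 360 = 30°   (triadic ↑)
30 + 180 = 210°   (complement)
210 + 90 = 300°   (square ↑)

300°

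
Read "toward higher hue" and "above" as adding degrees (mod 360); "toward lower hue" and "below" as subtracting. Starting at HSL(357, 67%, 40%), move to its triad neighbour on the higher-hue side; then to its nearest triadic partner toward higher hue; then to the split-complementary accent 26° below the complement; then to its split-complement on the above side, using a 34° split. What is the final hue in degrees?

triadic ↑ +120°: 357 + 120 = 477 → 477 − 360 = 117°
triadic ↑ +120°: 117 + 120 = 237°
split-comp 26° ↓ +154°: 237 + 154 = 391 → 391 − 360 = 31°
split-comp 34° ↑ +214°: 31 + 214 = 245°

245°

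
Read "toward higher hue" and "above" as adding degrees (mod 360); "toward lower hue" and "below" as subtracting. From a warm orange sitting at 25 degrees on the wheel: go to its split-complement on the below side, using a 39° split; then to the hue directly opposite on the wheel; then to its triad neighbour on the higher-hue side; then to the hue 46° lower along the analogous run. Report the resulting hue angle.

+141° (split-comp 39° ↓): 25 + 141 = 166°
+180° (complement): 166 + 180 = 346°
+120° (triadic ↑): 346 + 120 = 466 → 466 − 360 = 106°
−46° (analog 46° ↓): 106 − 46 = 60°

60°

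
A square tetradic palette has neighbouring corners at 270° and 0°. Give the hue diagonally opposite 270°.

A square tetradic scheme places four hues 90° apart; opposite corners are 180° apart.
270 + 180 = 450 → 450 − 360 = 90°

90°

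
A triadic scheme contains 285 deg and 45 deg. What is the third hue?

165°

A triad spaces three hues 120° apart.
The full set is {45°, 165°, 285°}.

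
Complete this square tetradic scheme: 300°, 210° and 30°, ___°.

120°

A square tetradic scheme places four hues every 90°.
The full set through 30° is {30°, 120°, 210°, 300°}.
Given {30°, 210°, 300°}, the missing hue is 120°.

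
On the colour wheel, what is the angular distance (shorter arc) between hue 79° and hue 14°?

65°

|79 − 14| = 65.
65 ≤ 180, so the shorter arc is 65°.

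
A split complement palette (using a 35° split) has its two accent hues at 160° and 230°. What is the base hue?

The accents sit 35° either side of the complement, so the complement is their short-arc midpoint on the wheel.
Short-arc midpoint of 160° and 230°: 195°.
Base is 180° from the complement: 195 − 180 = 15°

15°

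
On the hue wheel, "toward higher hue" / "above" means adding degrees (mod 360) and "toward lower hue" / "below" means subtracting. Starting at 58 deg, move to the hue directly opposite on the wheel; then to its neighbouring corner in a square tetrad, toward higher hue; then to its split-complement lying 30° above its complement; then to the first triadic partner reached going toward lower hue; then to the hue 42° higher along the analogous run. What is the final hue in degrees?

100°

58 + 180 = 238°   (complement)
238 + 90 = 328°   (square ↑)
328 + 210 = 538 → 538 − 360 = 178°   (split-comp 30° ↑)
178 − 120 = 58°   (triadic ↓)
58 + 42 = 100°   (analog 42° ↑)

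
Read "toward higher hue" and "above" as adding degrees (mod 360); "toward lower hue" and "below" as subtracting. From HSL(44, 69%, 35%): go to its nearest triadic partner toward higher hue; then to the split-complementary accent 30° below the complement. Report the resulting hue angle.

triadic ↑ +120°: 44 + 120 = 164°
split-comp 30° ↓ +150°: 164 + 150 = 314°

314°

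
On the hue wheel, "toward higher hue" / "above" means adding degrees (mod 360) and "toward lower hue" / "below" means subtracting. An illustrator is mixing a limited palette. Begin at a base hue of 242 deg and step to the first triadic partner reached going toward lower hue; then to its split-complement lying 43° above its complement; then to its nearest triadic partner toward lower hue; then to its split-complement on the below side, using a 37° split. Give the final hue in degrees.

triadic ↓ −120°: 242 − 120 = 122°
split-comp 43° ↑ +223°: 122 + 223 = 345°
triadic ↓ −120°: 345 − 120 = 225°
split-comp 37° ↓ +143°: 225 + 143 = 368 → 368 − 360 = 8°

8°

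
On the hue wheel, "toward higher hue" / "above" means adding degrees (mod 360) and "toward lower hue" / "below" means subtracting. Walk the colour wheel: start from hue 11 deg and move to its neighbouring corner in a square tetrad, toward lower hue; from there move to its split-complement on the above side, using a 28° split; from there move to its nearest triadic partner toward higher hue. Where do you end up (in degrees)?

square ↓ −90°: 11 − 90 = -79 → -79 + 360 = 281°
split-comp 28° ↑ +208°: 281 + 208 = 489 → 489 − 360 = 129°
triadic ↑ +120°: 129 + 120 = 249°

249°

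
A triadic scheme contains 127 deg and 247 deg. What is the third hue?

7°

A triad spaces three hues 120° apart.
The full set is {7°, 127°, 247°}.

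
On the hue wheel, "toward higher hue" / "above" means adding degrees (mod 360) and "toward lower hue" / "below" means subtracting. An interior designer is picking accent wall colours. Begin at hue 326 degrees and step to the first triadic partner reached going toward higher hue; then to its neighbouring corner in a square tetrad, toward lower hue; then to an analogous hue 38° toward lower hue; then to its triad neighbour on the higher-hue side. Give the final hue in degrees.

78°

+120° (triadic ↑): 326 + 120 = 446 → 446 − 360 = 86°
−90° (square ↓): 86 − 90 = -4 → -4 + 360 = 356°
−38° (analog 38° ↓): 356 − 38 = 318°
+120° (triadic ↑): 318 + 120 = 438 → 438 − 360 = 78°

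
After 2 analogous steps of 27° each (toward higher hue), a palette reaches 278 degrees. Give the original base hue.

2 steps of 27° (toward higher hue) give a net shift of +54°.
Start = end − shift: 278 − 54 = 224°

224°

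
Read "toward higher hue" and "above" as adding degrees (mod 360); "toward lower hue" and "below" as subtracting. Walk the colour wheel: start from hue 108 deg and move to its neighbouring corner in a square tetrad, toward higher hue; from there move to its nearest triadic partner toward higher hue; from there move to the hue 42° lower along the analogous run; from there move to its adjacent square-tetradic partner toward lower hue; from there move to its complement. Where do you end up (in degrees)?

6°

+90° (square ↑): 108 + 90 = 198°
+120° (triadic ↑): 198 + 120 = 318°
−42° (analog 42° ↓): 318 − 42 = 276°
−90° (square ↓): 276 − 90 = 186°
+180° (complement): 186 + 180 = 366 → 366 − 360 = 6°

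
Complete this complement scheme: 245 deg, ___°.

65°

The complement sits 180° across the wheel.
The full set through 245° is {65°, 245°}.
Given {245°}, the missing hue is 65°.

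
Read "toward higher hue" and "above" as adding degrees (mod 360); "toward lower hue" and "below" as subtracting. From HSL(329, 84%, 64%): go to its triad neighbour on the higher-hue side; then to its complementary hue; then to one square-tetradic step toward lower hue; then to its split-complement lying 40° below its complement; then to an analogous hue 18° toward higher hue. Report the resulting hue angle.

337°

+120° (triadic ↑): 329 + 120 = 449 → 449 − 360 = 89°
+180° (complement): 89 + 180 = 269°
−90° (square ↓): 269 − 90 = 179°
+140° (split-comp 40° ↓): 179 + 140 = 319°
+18° (analog 18° ↑): 319 + 18 = 337°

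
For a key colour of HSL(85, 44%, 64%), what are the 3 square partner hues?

175°, 265°, and 355°

A square tetradic scheme places four hues every 90°.
85 + 90 = 175°
85 + 180 = 265°
85 + 270 = 355°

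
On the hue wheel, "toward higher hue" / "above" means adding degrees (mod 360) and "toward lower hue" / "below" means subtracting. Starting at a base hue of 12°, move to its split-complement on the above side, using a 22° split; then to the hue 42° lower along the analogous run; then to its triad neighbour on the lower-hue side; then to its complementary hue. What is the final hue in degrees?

+202° (split-comp 22° ↑): 12 + 202 = 214°
−42° (analog 42° ↓): 214 − 42 = 172°
−120° (triadic ↓): 172 − 120 = 52°
+180° (complement): 52 + 180 = 232°

232°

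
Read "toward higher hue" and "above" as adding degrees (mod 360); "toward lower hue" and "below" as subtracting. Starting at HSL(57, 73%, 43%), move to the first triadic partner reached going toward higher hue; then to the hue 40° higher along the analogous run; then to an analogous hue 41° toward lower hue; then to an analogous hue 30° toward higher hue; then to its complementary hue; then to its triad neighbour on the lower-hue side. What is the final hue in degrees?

57 + 120 = 177°   (triadic ↑)
177 + 40 = 217°   (analog 40° ↑)
217 − 41 = 176°   (analog 41° ↓)
176 + 30 = 206°   (analog 30° ↑)
206 + 180 = 386 → 386 − 360 = 26°   (complement)
26 − 120 = -94 → -94 + 360 = 266°   (triadic ↓)

266°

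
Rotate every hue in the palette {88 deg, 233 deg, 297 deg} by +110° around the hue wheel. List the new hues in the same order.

198°, 343°, 47°

88 + 110 = 198°
233 + 110 = 343°
297 + 110 = 407 → 407 − 360 = 47°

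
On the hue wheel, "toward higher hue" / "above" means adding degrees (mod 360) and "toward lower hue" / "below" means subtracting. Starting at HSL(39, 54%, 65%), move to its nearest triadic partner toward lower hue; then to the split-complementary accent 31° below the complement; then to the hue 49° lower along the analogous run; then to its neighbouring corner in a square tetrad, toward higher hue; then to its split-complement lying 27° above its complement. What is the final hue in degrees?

−120° (triadic ↓): 39 − 120 = -81 → -81 + 360 = 279°
+149° (split-comp 31° ↓): 279 + 149 = 428 → 428 − 360 = 68°
−49° (analog 49° ↓): 68 − 49 = 19°
+90° (square ↑): 19 + 90 = 109°
+207° (split-comp 27° ↑): 109 + 207 = 316°

316°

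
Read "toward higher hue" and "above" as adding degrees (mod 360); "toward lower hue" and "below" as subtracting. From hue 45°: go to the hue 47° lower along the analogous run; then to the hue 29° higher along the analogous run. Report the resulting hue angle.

27°

analog 47° ↓ −47°: 45 − 47 = -2 → -2 + 360 = 358°
analog 29° ↑ +29°: 358 + 29 = 387 → 387 − 360 = 27°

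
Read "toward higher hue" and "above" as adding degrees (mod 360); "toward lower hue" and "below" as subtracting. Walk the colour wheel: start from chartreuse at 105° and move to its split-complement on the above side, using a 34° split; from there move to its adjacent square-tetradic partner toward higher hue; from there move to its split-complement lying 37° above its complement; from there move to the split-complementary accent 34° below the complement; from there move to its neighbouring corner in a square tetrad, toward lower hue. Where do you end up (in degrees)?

322°

105 + 214 = 319°   (split-comp 34° ↑)
319 + 90 = 409 → 409 − 360 = 49°   (square ↑)
49 + 217 = 266°   (split-comp 37° ↑)
266 + 146 = 412 → 412 − 360 = 52°   (split-comp 34° ↓)
52 − 90 = -38 → -38 + 360 = 322°   (square ↓)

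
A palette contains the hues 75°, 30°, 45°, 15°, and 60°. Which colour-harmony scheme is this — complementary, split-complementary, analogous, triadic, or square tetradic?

Sort the hues: 15°, 30°, 45°, 60°, 75°.
Successive gaps around the wheel: 15°, 15°, 15°, 15°, 300°.
A run of hues at equal small steps (15°) with one large closing gap is an analogous group.

analogous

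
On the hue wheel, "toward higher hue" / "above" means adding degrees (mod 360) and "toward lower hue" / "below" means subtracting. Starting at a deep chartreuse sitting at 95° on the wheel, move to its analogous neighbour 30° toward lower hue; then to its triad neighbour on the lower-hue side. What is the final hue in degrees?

305°

−30° (analog 30° ↓): 95 − 30 = 65°
−120° (triadic ↓): 65 − 120 = -55 → -55 + 360 = 305°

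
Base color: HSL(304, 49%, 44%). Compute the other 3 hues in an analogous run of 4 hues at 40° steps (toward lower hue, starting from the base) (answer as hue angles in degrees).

264°, 224°, 184°

Analogous hues sit every 40° along the wheel.
304 − 40 = 264°
304 − 80 = 224°
304 − 120 = 184°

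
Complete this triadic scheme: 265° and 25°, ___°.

A triad places three hues 120° apart.
The full set through 25° is {25°, 145°, 265°}.
Given {25°, 265°}, the missing hue is 145°.

145°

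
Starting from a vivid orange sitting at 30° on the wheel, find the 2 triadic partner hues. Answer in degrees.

A triad places three hues 120° apart.
30 + 120 = 150°
30 + 240 = 270°

150° and 270°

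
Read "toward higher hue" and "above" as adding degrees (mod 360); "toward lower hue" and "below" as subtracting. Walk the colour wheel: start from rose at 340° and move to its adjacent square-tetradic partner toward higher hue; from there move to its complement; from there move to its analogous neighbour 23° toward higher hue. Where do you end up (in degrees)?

square ↑ +90°: 340 + 90 = 430 → 430 − 360 = 70°
complement +180°: 70 + 180 = 250°
analog 23° ↑ +23°: 250 + 23 = 273°

273°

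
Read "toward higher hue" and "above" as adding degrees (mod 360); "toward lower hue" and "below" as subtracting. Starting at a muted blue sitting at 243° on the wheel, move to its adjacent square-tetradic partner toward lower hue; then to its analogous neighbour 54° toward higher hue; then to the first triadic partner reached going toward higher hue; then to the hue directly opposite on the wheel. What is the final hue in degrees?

147°

square ↓ −90°: 243 − 90 = 153°
analog 54° ↑ +54°: 153 + 54 = 207°
triadic ↑ +120°: 207 + 120 = 327°
complement +180°: 327 + 180 = 507 → 507 − 360 = 147°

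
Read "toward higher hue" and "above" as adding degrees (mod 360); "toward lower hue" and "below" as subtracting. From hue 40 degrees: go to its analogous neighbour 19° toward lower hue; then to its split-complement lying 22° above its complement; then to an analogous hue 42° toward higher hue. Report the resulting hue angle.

analog 19° ↓ −19°: 40 − 19 = 21°
split-comp 22° ↑ +202°: 21 + 202 = 223°
analog 42° ↑ +42°: 223 + 42 = 265°

265°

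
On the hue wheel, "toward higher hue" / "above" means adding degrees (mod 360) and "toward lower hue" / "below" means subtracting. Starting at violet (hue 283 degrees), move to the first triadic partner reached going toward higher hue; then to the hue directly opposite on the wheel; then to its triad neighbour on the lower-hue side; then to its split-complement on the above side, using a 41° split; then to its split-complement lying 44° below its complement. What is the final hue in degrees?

+120° (triadic ↑): 283 + 120 = 403 → 403 − 360 = 43°
+180° (complement): 43 + 180 = 223°
−120° (triadic ↓): 223 − 120 = 103°
+221° (split-comp 41° ↑): 103 + 221 = 324°
+136° (split-comp 44° ↓): 324 + 136 = 460 → 460 − 360 = 100°

100°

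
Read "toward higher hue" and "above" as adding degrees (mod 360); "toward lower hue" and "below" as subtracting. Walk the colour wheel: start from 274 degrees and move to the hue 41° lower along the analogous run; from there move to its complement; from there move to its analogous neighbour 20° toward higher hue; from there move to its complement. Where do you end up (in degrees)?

−41° (analog 41° ↓): 274 − 41 = 233°
+180° (complement): 233 + 180 = 413 → 413 − 360 = 53°
+20° (analog 20° ↑): 53 + 20 = 73°
+180° (complement): 73 + 180 = 253°

253°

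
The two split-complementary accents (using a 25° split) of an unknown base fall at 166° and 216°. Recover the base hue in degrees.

11°

The accents sit 25° either side of the complement, so the complement is their short-arc midpoint on the wheel.
Short-arc midpoint of 166° and 216°: 191°.
Base is 180° from the complement: 191 − 180 = 11°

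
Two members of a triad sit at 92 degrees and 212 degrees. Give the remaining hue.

A triad spaces three hues 120° apart.
The full set is {92°, 212°, 332°}.

332°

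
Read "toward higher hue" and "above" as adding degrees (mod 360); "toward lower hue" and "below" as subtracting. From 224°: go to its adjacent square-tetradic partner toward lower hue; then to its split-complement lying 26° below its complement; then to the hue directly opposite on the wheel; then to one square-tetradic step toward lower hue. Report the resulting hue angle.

−90° (square ↓): 224 − 90 = 134°
+154° (split-comp 26° ↓): 134 + 154 = 288°
+180° (complement): 288 + 180 = 468 → 468 − 360 = 108°
−90° (square ↓): 108 − 90 = 18°

18°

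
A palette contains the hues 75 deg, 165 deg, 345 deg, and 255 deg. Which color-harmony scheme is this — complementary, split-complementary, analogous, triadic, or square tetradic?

Sort the hues: 75°, 165°, 255°, 345°.
Successive gaps around the wheel: 90°, 90°, 90°, 90°.
Four hues every 90° form a square tetradic scheme.

square tetradic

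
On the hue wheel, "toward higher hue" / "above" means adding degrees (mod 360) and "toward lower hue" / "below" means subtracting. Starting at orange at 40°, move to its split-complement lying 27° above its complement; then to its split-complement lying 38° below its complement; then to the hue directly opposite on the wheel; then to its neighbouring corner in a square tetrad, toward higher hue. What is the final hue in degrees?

299°

40 + 207 = 247°   (split-comp 27° ↑)
247 + 142 = 389 → 389 − 360 = 29°   (split-comp 38° ↓)
29 + 180 = 209°   (complement)
209 + 90 = 299°   (square ↑)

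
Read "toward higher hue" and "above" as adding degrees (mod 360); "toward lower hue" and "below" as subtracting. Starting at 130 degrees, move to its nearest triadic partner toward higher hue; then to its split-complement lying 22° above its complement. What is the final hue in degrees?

92°

+120° (triadic ↑): 130 + 120 = 250°
+202° (split-comp 22° ↑): 250 + 202 = 452 → 452 − 360 = 92°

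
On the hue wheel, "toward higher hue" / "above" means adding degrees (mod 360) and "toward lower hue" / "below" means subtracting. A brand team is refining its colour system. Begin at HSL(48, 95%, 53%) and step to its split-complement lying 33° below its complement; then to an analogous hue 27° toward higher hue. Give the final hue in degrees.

222°

split-comp 33° ↓ +147°: 48 + 147 = 195°
analog 27° ↑ +27°: 195 + 27 = 222°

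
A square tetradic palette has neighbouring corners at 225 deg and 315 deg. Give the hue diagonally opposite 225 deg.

45°

A square tetradic scheme places four hues 90° apart; opposite corners are 180° apart.
225 + 180 = 405 → 405 − 360 = 45°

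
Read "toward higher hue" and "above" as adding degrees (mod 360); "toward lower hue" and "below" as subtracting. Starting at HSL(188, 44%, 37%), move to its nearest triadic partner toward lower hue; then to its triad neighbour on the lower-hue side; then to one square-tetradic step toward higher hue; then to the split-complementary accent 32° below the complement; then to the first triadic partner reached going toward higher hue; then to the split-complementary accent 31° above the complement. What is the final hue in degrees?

triadic ↓ −120°: 188 − 120 = 68°
triadic ↓ −120°: 68 − 120 = -52 → -52 + 360 = 308°
square ↑ +90°: 308 + 90 = 398 → 398 − 360 = 38°
split-comp 32° ↓ +148°: 38 + 148 = 186°
triadic ↑ +120°: 186 + 120 = 306°
split-comp 31° ↑ +211°: 306 + 211 = 517 → 517 − 360 = 157°

157°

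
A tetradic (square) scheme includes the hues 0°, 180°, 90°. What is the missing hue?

270°

A square tetradic scheme places four hues every 90°.
The full set through 0° is {0°, 90°, 180°, 270°}.
Given {0°, 90°, 180°}, the missing hue is 270°.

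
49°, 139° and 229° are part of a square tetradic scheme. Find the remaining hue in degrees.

319°

A square tetradic scheme places four hues every 90°.
The full set through 49° is {49°, 139°, 229°, 319°}.
Given {49°, 139°, 229°}, the missing hue is 319°.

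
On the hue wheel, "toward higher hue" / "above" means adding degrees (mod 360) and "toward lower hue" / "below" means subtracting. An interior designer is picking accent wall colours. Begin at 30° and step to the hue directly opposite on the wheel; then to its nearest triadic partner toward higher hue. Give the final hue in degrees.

330°

30 + 180 = 210°   (complement)
210 + 120 = 330°   (triadic ↑)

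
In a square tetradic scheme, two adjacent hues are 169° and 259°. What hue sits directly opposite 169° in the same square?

349°

A square tetradic scheme places four hues 90° apart; opposite corners are 180° apart.
169 + 180 = 349°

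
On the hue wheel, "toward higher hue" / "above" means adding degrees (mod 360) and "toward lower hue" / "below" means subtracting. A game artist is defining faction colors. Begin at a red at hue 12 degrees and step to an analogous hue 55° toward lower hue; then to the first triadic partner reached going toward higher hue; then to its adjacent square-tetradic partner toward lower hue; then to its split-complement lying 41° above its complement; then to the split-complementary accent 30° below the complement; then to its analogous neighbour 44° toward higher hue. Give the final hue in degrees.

42°

analog 55° ↓ −55°: 12 − 55 = -43 → -43 + 360 = 317°
triadic ↑ +120°: 317 + 120 = 437 → 437 − 360 = 77°
square ↓ −90°: 77 − 90 = -13 → -13 + 360 = 347°
split-comp 41° ↑ +221°: 347 + 221 = 568 → 568 − 360 = 208°
split-comp 30° ↓ +150°: 208 + 150 = 358°
analog 44° ↑ +44°: 358 + 44 = 402 → 402 − 360 = 42°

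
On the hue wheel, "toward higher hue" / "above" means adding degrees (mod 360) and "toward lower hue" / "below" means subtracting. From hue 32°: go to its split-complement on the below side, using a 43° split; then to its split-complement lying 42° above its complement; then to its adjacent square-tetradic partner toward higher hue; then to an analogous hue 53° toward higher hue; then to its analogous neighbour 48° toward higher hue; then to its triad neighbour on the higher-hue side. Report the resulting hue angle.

342°

+137° (split-comp 43° ↓): 32 + 137 = 169°
+222° (split-comp 42° ↑): 169 + 222 = 391 → 391 − 360 = 31°
+90° (square ↑): 31 + 90 = 121°
+53° (analog 53° ↑): 121 + 53 = 174°
+48° (analog 48° ↑): 174 + 48 = 222°
+120° (triadic ↑): 222 + 120 = 342°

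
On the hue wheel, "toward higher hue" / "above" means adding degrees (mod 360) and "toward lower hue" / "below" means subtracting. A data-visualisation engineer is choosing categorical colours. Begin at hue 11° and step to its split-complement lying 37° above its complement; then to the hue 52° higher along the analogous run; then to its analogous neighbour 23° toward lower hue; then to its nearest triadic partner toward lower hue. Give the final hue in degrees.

split-comp 37° ↑ +217°: 11 + 217 = 228°
analog 52° ↑ +52°: 228 + 52 = 280°
analog 23° ↓ −23°: 280 − 23 = 257°
triadic ↓ −120°: 257 − 120 = 137°

137°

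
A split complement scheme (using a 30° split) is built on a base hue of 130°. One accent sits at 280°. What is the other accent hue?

340°

Split-complementary hues sit 30° either side of the complement.
Complement of the base 130°: 130 + 180 = 310°
The given accent 280° is 30° one side of 310°; the other accent sits 30° the other side: 310 + 30 = 340°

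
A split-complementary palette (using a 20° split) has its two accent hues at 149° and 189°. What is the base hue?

The accents sit 20° either side of the complement, so the complement is their short-arc midpoint on the wheel.
Short-arc midpoint of 149° and 189°: 169°.
Base is 180° from the complement: 169 − 180 = -11 → -11 + 360 = 349°

349°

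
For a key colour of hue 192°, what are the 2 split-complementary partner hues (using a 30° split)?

342° and 42°

Split-complementary hues sit 30° either side of the complement.
Complement of 192°: 192 + 180 = 372 → 372 − 360 = 12°
12 − 30 = -18 → -18 + 360 = 342°
12 + 30 = 42°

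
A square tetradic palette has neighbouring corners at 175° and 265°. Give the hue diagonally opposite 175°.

A square tetradic scheme places four hues 90° apart; opposite corners are 180° apart.
175 + 180 = 355°

355°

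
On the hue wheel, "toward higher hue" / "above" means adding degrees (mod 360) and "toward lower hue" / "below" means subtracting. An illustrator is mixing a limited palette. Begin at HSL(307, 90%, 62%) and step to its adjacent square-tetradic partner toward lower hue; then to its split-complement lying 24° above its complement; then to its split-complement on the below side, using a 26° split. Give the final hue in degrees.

−90° (square ↓): 307 − 90 = 217°
+204° (split-comp 24° ↑): 217 + 204 = 421 → 421 − 360 = 61°
+154° (split-comp 26° ↓): 61 + 154 = 215°

215°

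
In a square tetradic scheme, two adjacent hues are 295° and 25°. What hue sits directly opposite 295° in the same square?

A square tetradic scheme places four hues 90° apart; opposite corners are 180° apart.
295 + 180 = 475 → 475 − 360 = 115°

115°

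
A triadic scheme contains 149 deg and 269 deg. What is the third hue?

29°

A triad spaces three hues 120° apart.
The full set is {29°, 149°, 269°}.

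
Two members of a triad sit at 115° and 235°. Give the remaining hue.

A triad spaces three hues 120° apart.
The full set is {115°, 235°, 355°}.

355°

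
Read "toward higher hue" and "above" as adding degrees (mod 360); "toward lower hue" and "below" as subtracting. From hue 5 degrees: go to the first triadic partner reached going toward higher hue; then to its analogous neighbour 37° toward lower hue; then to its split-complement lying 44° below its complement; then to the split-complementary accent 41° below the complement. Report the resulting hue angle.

3°

+120° (triadic ↑): 5 + 120 = 125°
−37° (analog 37° ↓): 125 − 37 = 88°
+136° (split-comp 44° ↓): 88 + 136 = 224°
+139° (split-comp 41° ↓): 224 + 139 = 363 → 363 − 360 = 3°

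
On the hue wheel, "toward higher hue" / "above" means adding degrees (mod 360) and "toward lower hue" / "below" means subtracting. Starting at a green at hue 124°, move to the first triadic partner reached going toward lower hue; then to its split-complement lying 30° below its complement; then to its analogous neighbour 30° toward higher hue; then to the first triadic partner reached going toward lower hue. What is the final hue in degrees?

−120° (triadic ↓): 124 − 120 = 4°
+150° (split-comp 30° ↓): 4 + 150 = 154°
+30° (analog 30° ↑): 154 + 30 = 184°
−120° (triadic ↓): 184 − 120 = 64°

64°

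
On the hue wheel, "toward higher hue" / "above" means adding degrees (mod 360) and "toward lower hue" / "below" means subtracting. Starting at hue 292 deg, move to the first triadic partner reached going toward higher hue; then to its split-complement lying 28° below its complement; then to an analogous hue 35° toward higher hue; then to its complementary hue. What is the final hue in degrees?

59°

triadic ↑ +120°: 292 + 120 = 412 → 412 − 360 = 52°
split-comp 28° ↓ +152°: 52 + 152 = 204°
analog 35° ↑ +35°: 204 + 35 = 239°
complement +180°: 239 + 180 = 419 → 419 − 360 = 59°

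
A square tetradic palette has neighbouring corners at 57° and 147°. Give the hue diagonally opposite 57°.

A square tetradic scheme places four hues 90° apart; opposite corners are 180° apart.
57 + 180 = 237°

237°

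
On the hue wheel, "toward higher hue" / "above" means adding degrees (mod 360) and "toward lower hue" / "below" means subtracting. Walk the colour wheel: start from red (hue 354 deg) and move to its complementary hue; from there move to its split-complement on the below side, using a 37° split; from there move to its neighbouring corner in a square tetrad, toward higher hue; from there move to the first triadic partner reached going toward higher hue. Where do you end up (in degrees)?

167°

+180° (complement): 354 + 180 = 534 → 534 − 360 = 174°
+143° (split-comp 37° ↓): 174 + 143 = 317°
+90° (square ↑): 317 + 90 = 407 → 407 − 360 = 47°
+120° (triadic ↑): 47 + 120 = 167°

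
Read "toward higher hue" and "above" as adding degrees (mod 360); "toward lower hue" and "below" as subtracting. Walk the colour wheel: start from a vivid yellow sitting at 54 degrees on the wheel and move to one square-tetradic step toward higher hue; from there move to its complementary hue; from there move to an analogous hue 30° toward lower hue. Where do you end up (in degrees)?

square ↑ +90°: 54 + 90 = 144°
complement +180°: 144 + 180 = 324°
analog 30° ↓ −30°: 324 − 30 = 294°

294°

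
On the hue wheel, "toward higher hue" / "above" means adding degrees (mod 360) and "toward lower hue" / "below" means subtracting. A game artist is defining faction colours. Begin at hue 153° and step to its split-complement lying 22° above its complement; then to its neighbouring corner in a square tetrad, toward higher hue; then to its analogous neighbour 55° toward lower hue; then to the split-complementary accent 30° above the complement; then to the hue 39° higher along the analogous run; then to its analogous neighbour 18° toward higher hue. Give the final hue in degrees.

297°

153 + 202 = 355°   (split-comp 22° ↑)
355 + 90 = 445 → 445 − 360 = 85°   (square ↑)
85 − 55 = 30°   (analog 55° ↓)
30 + 210 = 240°   (split-comp 30° ↑)
240 + 39 = 279°   (analog 39° ↑)
279 + 18 = 297°   (analog 18° ↑)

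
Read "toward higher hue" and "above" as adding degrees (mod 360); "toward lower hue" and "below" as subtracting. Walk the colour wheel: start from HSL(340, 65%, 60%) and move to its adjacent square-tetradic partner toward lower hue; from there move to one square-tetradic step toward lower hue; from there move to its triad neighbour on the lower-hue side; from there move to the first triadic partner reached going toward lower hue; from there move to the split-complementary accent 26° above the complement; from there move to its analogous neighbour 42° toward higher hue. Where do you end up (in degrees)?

−90° (square ↓): 340 − 90 = 250°
−90° (square ↓): 250 − 90 = 160°
−120° (triadic ↓): 160 − 120 = 40°
−120° (triadic ↓): 40 − 120 = -80 → -80 + 360 = 280°
+206° (split-comp 26° ↑): 280 + 206 = 486 → 486 − 360 = 126°
+42° (analog 42° ↑): 126 + 42 = 168°

168°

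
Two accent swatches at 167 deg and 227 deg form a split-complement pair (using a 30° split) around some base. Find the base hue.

The accents sit 30° either side of the complement, so the complement is their short-arc midpoint on the wheel.
Short-arc midpoint of 167° and 227°: 197°.
Base is 180° from the complement: 197 − 180 = 17°

17°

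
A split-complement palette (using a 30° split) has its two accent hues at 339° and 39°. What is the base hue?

189°

The accents sit 30° either side of the complement, so the complement is their short-arc midpoint on the wheel.
Short-arc midpoint of 339° and 39°: 9°.
Base is 180° from the complement: 9 − 180 = -171 → -171 + 360 = 189°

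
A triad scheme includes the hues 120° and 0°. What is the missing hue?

A triad places three hues 120° apart.
The full set through 0° is {0°, 120°, 240°}.
Given {0°, 120°}, the missing hue is 240°.

240°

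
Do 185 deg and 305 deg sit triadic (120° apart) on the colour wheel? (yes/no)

yes

Angular distance: |185 − 305| = 120 = 120°.
Triadic (120° apart) requires 120°.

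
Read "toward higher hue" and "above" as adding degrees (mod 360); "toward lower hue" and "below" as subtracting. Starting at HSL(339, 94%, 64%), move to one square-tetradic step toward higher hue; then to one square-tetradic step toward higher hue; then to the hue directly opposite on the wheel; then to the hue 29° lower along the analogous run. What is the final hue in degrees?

square ↑ +90°: 339 + 90 = 429 → 429 − 360 = 69°
square ↑ +90°: 69 + 90 = 159°
complement +180°: 159 + 180 = 339°
analog 29° ↓ −29°: 339 − 29 = 310°

310°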